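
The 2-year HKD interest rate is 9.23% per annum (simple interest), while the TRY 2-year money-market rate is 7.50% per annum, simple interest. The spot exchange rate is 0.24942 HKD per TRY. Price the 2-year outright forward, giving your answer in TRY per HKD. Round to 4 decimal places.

3.8922

T = 2 years.
HKD accumulates by 1 + 0.0923×2 = 1.184600.
Growth of 1 TRY over T: 1 + 0.0750×2 = 1.150000.
Forward (HKD per TRY) = 0.24942 × 1.184600 / 1.150000 = 0.2569243.
Quoted the other way: 1/0.2569243 = 3.8922 TRY per HKD.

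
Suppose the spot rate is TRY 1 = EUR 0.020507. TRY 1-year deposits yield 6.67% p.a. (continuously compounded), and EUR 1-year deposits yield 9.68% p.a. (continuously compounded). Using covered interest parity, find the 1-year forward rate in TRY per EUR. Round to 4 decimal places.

47.3179

T = 1 year.
Growth of 1 EUR over T: e^(0.0968×1) = 1.10164002.
TRY accumulates by e^(0.0667×1) = 1.06897474.
So F = 0.020507 × 1.10164002 / 1.06897474 = 0.021133644 (EUR/TRY).
Quoted the other way: 1/0.021133644 = 47.3179 TRY per EUR.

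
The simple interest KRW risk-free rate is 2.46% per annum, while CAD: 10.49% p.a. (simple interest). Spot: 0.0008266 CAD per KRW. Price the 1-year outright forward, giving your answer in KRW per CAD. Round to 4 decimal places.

T = 1 year.
CAD accumulates by 1 + 0.1049×1 = 1.104900.
Growth of 1 KRW over T: 1 + 0.0246×1 = 1.024600.
Forward (CAD per KRW) = 0.0008266 × 1.104900 / 1.024600 = 0.0008913823346.
Quoted the other way: 1/0.0008913823346 = 1121.8531 KRW per CAD.

1121.8531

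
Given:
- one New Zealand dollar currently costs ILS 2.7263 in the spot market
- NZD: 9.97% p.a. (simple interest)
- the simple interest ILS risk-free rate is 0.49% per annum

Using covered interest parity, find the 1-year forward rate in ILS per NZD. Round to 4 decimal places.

T = 1 year.
ILS growth factor: 1 + 0.0049×1 = 1.004900.
Growth of 1 NZD over T: 1 + 0.0997×1 = 1.099700.
So F = 2.7263 × 1.004900 / 1.099700 = 2.491278 (ILS/NZD).

2.4913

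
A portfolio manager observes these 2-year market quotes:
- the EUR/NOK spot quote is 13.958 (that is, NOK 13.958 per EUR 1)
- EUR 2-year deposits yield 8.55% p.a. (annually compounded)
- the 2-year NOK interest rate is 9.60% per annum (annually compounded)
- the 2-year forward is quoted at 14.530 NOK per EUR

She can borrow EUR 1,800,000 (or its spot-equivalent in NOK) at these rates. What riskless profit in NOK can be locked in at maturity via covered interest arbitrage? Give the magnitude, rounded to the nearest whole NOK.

T = 2 years.
Route A — deposit EUR, sell forward: 1,800,000 × 1.17831025 × 14.530 = NOK 30,817,526.28.
Route B — convert at spot, deposit NOK: 1,800,000 × 13.958 × 1.201216 = NOK 30,179,831.27.
The quoted forward overvalues EUR, so borrow NOK, buy EUR at spot, deposit the EUR at 8.55%, and sell the proceeds forward at 14.530.
Arbitrage profit = |30,817,526.28 − 30,179,831.27| = NOK 637,695.

NOK 637,695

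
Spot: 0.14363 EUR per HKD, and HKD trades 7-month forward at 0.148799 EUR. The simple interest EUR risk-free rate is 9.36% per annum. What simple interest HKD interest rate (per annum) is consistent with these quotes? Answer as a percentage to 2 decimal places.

3.08%

T = 7/12 years.
F/S = 0.148799/0.14363 = 1.0359883 = (growth of EUR) / (growth of HKD).
EUR growth factor: 1 + 0.0936×7/12 = 1.054600.
Hence g_HKD = 1.0179652.
r = (1.0179652 − 1)/(7/12) = 0.030797 → 3.08%.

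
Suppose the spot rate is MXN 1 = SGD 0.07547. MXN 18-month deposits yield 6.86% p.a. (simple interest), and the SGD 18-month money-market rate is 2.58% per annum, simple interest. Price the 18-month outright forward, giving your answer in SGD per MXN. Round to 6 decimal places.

T = 18/12 years.
SGD accumulates by 1 + 0.0258×18/12 = 1.038700.
Growth of 1 MXN over T: 1 + 0.0686×18/12 = 1.102900.
So F = 0.07547 × 1.038700 / 1.102900 = 0.07107688 (SGD/MXN).

0.071077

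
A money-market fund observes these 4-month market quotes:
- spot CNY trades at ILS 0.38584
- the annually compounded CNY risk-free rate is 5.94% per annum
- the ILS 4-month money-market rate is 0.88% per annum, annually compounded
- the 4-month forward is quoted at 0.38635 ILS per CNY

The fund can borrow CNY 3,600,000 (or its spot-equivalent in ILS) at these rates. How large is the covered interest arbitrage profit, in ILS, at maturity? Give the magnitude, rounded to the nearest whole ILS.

ILS 24,784

T = 4/12 years.
Keep in CNY, deliver into the forward: 3,600,000·1.019420406·0.38635 = ILS 1,417,871.07.
Swap to ILS now, deposit: 3,600,000·0.38584·1.002924771 = ILS 1,393,086.58.
The quoted forward overvalues CNY, so borrow ILS, buy CNY at spot, deposit the CNY at 5.94%, and sell the proceeds forward at 0.38635.
Profit = 1,417,871.07 − 1,393,086.58 = ILS 24,784.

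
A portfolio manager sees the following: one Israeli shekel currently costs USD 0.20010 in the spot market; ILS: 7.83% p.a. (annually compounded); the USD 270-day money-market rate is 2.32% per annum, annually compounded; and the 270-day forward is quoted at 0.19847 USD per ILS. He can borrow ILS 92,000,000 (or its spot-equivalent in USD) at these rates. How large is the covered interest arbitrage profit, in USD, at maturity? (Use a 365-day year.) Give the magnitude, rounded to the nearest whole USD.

T = 270/365 years.
Route A — deposit ILS, sell forward: 92,000,000 × 1.0573489494 × 0.19847 = USD 19,306,388.23.
Route B — convert at spot, deposit USD: 92,000,000 × 0.20010 × 1.0171103282 = USD 18,724,187.45.
The quoted forward overvalues ILS, so borrow USD, buy ILS at spot, deposit the ILS at 7.83%, and sell the proceeds forward at 0.19847.
The gap between the two covered legs is USD 582,201.

USD 582,201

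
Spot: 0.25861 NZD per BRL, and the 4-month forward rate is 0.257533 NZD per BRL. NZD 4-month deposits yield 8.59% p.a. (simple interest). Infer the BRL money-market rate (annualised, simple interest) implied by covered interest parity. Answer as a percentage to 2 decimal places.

T = 4/12 years.
By CIP, F/S equals the NZD-to-BRL growth ratio: 0.257533/0.25861 = 0.9958354.
NZD growth factor: 1 + 0.0859×4/12 = 1.0286333.
Hence g_BRL = 1.0329351.
(1.0329351 − 1)/T = 0.098805, i.e. 9.88%.

9.88%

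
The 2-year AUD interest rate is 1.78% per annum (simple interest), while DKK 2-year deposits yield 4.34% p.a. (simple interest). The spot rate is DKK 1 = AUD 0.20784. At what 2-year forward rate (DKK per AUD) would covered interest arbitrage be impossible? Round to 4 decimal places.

T = 2 years.
AUD accumulates by 1 + 0.0178×2 = 1.035600.
DKK accumulates by 1 + 0.0434×2 = 1.086800.
So F = 0.20784 × 1.035600 / 1.086800 = 0.1980485 (AUD/DKK).
Invert for DKK per AUD: 1 / 0.1980485 = 5.0493.

5.0493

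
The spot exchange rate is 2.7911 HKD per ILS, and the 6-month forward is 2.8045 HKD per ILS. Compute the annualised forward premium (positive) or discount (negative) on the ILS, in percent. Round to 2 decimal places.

+0.96%

T = 6/12 years.
ILS trades forward at +0.48010% vs spot over the period.
Per annum: 0.0048010 / (6/12) = 0.009602 = 0.96%.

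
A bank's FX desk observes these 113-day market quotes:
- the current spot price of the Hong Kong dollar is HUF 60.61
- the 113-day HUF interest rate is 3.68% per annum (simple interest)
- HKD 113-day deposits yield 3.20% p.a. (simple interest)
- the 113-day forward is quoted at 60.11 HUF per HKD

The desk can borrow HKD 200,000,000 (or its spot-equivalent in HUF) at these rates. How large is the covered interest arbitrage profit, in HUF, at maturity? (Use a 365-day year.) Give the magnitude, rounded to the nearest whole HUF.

T = 113/365 years.
Invest the HKD and cover forward: 200,000,000 × 1.009906849315 × 60.11 = HUF 12,141,100,142.46.
Convert at spot and invest in HUF: 200,000,000 × 60.61 × 1.011392876712 = HUF 12,260,104,451.50.
The quoted forward undervalues HKD, so borrow HKD, convert to HUF at spot, deposit the HUF at 3.68%, and buy HKD forward at 60.11 to cover the loan.
Profit = 12,260,104,451.50 − 12,141,100,142.46 = HUF 119,004,309.

HUF 119,004,309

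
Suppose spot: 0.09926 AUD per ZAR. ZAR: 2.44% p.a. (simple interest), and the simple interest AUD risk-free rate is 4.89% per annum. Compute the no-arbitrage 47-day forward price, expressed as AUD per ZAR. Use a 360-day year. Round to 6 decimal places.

T = 47/360 years.
Growth of 1 AUD over T: 1 + 0.0489×47/360 = 1.0063842.
ZAR growth factor: 1 + 0.0244×47/360 = 1.0031856.
Forward (AUD per ZAR) = 0.09926 × 1.0063842 / 1.0031856 = 0.09957648.

0.099576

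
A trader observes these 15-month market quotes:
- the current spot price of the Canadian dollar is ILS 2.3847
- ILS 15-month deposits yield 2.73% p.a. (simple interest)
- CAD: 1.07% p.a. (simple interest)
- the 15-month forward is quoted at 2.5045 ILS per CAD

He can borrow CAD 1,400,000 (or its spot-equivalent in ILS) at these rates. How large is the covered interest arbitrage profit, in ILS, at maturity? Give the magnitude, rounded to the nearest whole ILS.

ILS 100,688

T = 15/12 years.
Route A — deposit CAD, sell forward: 1,400,000 × 1.013375 × 2.5045 = ILS 3,553,196.76.
Route B — convert at spot, deposit ILS: 1,400,000 × 2.3847 × 1.034125 = ILS 3,452,509.04.
The quoted forward overvalues CAD, so borrow ILS, buy CAD at spot, deposit the CAD at 1.07%, and sell the proceeds forward at 2.5045.
Profit = 3,553,196.76 − 3,452,509.04 = ILS 100,688.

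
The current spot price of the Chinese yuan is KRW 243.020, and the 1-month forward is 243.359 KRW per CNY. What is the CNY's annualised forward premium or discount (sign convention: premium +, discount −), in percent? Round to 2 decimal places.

+1.67%

T = 1/12 years.
(F − S)/S = (243.359 − 243.02)/243.02 = 0.0013949.
Per annum: 0.0013949 / (1/12) = 0.016739 = 1.67%.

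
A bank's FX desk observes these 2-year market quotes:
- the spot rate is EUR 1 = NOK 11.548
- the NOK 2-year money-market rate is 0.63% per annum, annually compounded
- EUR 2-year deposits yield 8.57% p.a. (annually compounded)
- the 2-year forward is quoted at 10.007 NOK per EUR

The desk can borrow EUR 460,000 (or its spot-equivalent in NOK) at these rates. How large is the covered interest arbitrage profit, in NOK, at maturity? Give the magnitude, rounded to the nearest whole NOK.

T = 2 years.
Invest the EUR and cover forward: 460,000 × 1.17874449 × 10.007 = NOK 5,426,020.21.
Convert at spot and invest in NOK: 460,000 × 11.548 × 1.01263969 = NOK 5,379,223.04.
The quoted forward overvalues EUR, so borrow NOK, buy EUR at spot, deposit the EUR at 8.57%, and sell the proceeds forward at 10.007.
The gap between the two covered legs is NOK 46,797.

NOK 46,797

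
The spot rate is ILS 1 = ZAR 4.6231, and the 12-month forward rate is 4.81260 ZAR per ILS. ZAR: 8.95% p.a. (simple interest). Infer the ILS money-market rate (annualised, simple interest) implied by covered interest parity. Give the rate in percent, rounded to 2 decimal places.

4.66%

T = 1 year.
CIP gives F = S · g_ZAR/g_ILS, so g_ZAR/g_ILS = 4.8126/4.6231 = 1.0409898.
The ZAR side grows by 1 + 0.0895×1 = 1.089500.
That pins the ILS growth at 1.0466001.
(1.0466001 − 1)/T = 0.046600, i.e. 4.66%.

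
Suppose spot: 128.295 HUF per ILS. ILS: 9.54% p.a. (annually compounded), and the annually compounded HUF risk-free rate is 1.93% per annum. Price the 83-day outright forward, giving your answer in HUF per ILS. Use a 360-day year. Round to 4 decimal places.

126.1828

T = 83/360 years.
HUF growth factor: (1 + 0.0193)^(83/360) = 1.004417054.
ILS accumulates by (1 + 0.0954)^(83/360) = 1.021230353.
CIP: F = S · (grow HUF)/(grow ILS) = 128.295 × 1.004417054/1.021230353 = 126.182781 HUF per ILS.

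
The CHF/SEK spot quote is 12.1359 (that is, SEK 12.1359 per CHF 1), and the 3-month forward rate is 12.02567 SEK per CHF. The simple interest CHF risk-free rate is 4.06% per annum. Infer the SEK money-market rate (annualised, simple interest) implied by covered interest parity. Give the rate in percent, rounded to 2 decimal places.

T = 3/12 years.
F/S = 12.02567/12.1359 = 0.9909170 = (growth of SEK) / (growth of CHF).
CHF growth factor: 1 + 0.0406×3/12 = 1.010150.
So the SEK growth factor = 1.0009748.
r = (1.0009748 − 1)/(3/12) = 0.003899 → 0.39%.

0.39%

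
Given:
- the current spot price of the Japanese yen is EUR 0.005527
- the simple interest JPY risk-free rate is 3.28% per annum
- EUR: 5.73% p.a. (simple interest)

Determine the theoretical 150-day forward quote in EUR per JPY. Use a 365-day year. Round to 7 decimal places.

T = 150/365 years.
Growth of 1 EUR over T: 1 + 0.0573×150/365 = 1.0235479.
JPY accumulates by 1 + 0.0328×150/365 = 1.0134795.
CIP: F = S · (grow EUR)/(grow JPY) = 0.005527 × 1.0235479/1.0134795 = 0.005581908 EUR per JPY.

0.0055819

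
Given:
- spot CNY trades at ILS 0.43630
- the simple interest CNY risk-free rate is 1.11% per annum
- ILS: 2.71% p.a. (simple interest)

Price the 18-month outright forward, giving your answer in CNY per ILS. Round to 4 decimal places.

2.2391

T = 18/12 years.
ILS growth factor: 1 + 0.0271×18/12 = 1.040650.
Growth of 1 CNY over T: 1 + 0.0111×18/12 = 1.016650.
Forward (ILS per CNY) = 0.4363 × 1.040650 / 1.016650 = 0.4465997.
Quoted the other way: 1/0.4465997 = 2.2391 CNY per ILS.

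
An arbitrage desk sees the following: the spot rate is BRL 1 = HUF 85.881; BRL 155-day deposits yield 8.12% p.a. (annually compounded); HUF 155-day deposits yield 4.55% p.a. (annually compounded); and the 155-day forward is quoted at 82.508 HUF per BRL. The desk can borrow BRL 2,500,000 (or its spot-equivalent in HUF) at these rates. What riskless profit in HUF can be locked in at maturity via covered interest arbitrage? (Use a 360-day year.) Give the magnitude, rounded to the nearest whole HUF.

T = 155/360 years.
Route A — deposit BRL, sell forward: 2,500,000 × 1.034185472 × 82.508 = HUF 213,321,437.31.
Route B — convert at spot, deposit HUF: 2,500,000 × 85.881 × 1.01934235844 = HUF 218,855,352.71.
The quoted forward undervalues BRL, so borrow BRL, convert to HUF at spot, deposit the HUF at 4.55%, and buy BRL forward at 82.508 to cover the loan.
The gap between the two covered legs is HUF 5,533,915.

HUF 5,533,915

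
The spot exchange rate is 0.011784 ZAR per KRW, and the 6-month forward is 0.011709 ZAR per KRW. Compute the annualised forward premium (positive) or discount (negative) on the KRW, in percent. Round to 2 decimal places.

-1.27%

T = 6/12 years.
Period premium: (0.011709 − 0.011784)/0.011784 = -0.0063646.
Per annum: -0.0063646 / (6/12) = -0.012729 = -1.27%.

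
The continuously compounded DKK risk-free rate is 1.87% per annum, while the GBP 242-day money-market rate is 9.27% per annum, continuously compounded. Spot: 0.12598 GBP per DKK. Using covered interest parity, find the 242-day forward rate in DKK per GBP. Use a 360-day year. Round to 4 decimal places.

7.5526

T = 242/360 years.
Growth of 1 GBP over T: e^(0.0927×242/360) = 1.0642975.
DKK accumulates by e^(0.0187×242/360) = 1.0126499.
Forward (GBP per DKK) = 0.12598 × 1.0642975 / 1.0126499 = 0.1324053.
Invert for DKK per GBP: 1 / 0.1324053 = 7.5526.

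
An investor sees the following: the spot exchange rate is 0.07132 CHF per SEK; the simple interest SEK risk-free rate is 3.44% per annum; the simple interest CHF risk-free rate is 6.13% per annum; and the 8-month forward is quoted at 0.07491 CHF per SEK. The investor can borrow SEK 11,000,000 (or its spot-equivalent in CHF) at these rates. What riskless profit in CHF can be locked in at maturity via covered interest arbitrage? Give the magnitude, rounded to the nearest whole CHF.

T = 8/12 years.
Invest the SEK and cover forward: 11,000,000 × 1.02293333 × 0.07491 = CHF 842,907.29.
Convert at spot and invest in CHF: 11,000,000 × 0.07132 × 1.04086667 = CHF 816,580.72.
The quoted forward overvalues SEK, so borrow CHF, buy SEK at spot, deposit the SEK at 3.44%, and sell the proceeds forward at 0.07491.
Arbitrage profit = |842,907.29 − 816,580.72| = CHF 26,327.

CHF 26,327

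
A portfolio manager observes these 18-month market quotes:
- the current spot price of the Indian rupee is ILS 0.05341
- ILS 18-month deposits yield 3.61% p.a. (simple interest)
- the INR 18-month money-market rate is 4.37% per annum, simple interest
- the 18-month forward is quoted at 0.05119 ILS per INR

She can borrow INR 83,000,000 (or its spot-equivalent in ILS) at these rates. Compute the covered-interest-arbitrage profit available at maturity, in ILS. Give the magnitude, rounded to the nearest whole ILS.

ILS 145,802

T = 18/12 years.
Invest the INR and cover forward: 83,000,000 × 1.065550 × 0.05119 = ILS 4,527,276.87.
Convert at spot and invest in ILS: 83,000,000 × 0.05341 × 1.054150 = ILS 4,673,078.57.
The quoted forward undervalues INR, so borrow INR, convert to ILS at spot, deposit the ILS at 3.61%, and buy INR forward at 0.05119 to cover the loan.
Profit = 4,673,078.57 − 4,527,276.87 = ILS 145,802.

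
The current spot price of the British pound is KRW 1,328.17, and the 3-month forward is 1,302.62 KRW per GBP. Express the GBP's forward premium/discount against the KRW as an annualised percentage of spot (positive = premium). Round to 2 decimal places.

-7.69%

T = 3/12 years.
Period premium: (1302.62 − 1328.17)/1328.17 = -0.0192370.
×(1/T) gives -7.69% p.a.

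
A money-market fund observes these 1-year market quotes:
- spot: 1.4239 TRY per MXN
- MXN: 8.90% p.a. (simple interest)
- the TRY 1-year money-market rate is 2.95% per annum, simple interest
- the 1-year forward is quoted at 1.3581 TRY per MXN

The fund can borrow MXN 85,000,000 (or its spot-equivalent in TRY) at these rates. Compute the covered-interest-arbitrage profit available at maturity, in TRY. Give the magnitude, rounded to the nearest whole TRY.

TRY 1,110,597

T = 1 year.
Keep in MXN, deliver into the forward: 85,000,000·1.089000·1.3581 = TRY 125,712,526.50.
Swap to TRY now, deposit: 85,000,000·1.4239·1.029500 = TRY 124,601,929.25.
The quoted forward overvalues MXN, so borrow TRY, buy MXN at spot, deposit the MXN at 8.90%, and sell the proceeds forward at 1.3581.
Arbitrage profit = |125,712,526.50 − 124,601,929.25| = TRY 1,110,597.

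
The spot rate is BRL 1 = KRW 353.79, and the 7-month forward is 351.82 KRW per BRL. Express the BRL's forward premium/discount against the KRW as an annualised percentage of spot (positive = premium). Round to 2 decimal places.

-0.95%

T = 7/12 years.
Period premium: (351.82 − 353.79)/353.79 = -0.0055683.
Per annum: -0.0055683 / (7/12) = -0.009546 = -0.95%.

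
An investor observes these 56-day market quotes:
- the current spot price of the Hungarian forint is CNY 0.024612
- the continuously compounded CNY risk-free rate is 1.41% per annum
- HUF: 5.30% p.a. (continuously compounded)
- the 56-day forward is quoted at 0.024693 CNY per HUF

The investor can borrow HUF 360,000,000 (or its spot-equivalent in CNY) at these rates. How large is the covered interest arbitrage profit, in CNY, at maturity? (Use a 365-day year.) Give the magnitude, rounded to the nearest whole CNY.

CNY 82,551

T = 56/365 years.
Invest the HUF and cover forward: 360,000,000 × 1.008164657 × 0.024693 = CNY 8,962,059.56.
Convert at spot and invest in CNY: 360,000,000 × 0.024612 × 1.002165629 = CNY 8,879,508.17.
The quoted forward overvalues HUF, so borrow CNY, buy HUF at spot, deposit the HUF at 5.30%, and sell the proceeds forward at 0.024693.
Profit = 8,962,059.56 − 8,879,508.17 = CNY 82,551.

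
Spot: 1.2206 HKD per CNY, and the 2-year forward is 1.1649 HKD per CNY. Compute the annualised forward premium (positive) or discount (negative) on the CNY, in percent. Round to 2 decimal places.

-2.28%

T = 2 years.
(F − S)/S = (1.1649 − 1.2206)/1.2206 = -0.0456333.
Per annum: -0.0456333 / 2 = -0.022817 = -2.28%.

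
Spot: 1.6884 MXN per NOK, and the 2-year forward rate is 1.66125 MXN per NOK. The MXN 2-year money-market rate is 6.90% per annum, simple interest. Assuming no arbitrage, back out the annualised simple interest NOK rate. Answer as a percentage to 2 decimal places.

7.83%

T = 2 years.
By CIP, F/S equals the MXN-to-NOK growth ratio: 1.66125/1.6884 = 0.9839197.
The MXN side grows by 1 + 0.0690×2 = 1.138000.
So the NOK growth factor = 1.1565985.
r = (1.1565985 − 1)/2 = 0.078299 → 7.83%.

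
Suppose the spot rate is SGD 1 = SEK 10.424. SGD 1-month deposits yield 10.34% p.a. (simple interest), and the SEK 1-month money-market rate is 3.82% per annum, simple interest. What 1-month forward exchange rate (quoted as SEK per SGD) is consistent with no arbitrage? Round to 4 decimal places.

T = 1/12 years.
SEK accumulates by 1 + 0.0382×1/12 = 1.00318333.
Growth of 1 SGD over T: 1 + 0.1034×1/12 = 1.00861667.
CIP: F = S · (grow SEK)/(grow SGD) = 10.424 × 1.00318333/1.00861667 = 10.367847 SEK per SGD.

10.3678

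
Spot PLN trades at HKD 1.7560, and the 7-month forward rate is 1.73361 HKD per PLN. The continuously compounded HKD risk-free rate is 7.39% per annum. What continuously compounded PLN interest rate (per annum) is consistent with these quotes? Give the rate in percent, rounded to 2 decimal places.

T = 7/12 years.
F/S = 1.73361/1.756 = 0.9872494 = (growth of HKD) / (growth of PLN).
The HKD side grows by e^(0.0739×7/12) = 1.044051.
That pins the PLN growth at 1.0575352.
r = ln(1.0575352)/(7/12) = 0.095899 → 9.59%.

9.59%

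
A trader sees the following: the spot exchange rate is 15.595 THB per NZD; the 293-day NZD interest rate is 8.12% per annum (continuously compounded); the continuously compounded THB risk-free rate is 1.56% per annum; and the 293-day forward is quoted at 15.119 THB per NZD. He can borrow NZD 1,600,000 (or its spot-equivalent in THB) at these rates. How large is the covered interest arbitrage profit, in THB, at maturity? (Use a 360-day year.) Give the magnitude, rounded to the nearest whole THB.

THB 572,273

T = 293/360 years.
Route A — deposit NZD, sell forward: 1,600,000 × 1.0683204878 × 15.119 = THB 25,843,099.93.
Route B — convert at spot, deposit THB: 1,600,000 × 15.595 × 1.0127776116 = THB 25,270,826.96.
The quoted forward overvalues NZD, so borrow THB, buy NZD at spot, deposit the NZD at 8.12%, and sell the proceeds forward at 15.119.
Profit = 25,843,099.93 − 25,270,826.96 = THB 572,273.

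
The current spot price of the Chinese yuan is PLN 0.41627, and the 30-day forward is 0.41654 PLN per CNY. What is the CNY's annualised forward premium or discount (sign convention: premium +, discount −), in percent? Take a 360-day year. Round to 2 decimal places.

+0.78%

T = 30/360 years.
CNY trades forward at +0.06486% vs spot over the period.
Annualise by dividing by T: 0.0006486 / (30/360) = 0.007783 → 0.78%.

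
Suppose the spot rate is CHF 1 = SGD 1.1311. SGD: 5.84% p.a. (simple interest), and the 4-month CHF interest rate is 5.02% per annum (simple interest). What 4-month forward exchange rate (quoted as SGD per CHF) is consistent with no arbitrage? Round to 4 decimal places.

1.1341

T = 4/12 years.
SGD accumulates by 1 + 0.0584×4/12 = 1.0194667.
CHF accumulates by 1 + 0.0502×4/12 = 1.0167333.
Forward (SGD per CHF) = 1.1311 × 1.0194667 / 1.0167333 = 1.134141.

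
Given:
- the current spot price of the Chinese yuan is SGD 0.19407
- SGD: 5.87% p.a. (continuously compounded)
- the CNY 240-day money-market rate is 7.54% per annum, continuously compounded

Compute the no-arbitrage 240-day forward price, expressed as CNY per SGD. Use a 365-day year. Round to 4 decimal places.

T = 240/365 years.
SGD growth factor: e^(0.0587×240/365) = 1.0393518.
CNY accumulates by e^(0.0754×240/365) = 1.0508276.
So F = 0.19407 × 1.0393518 / 1.0508276 = 0.1919506 (SGD/CNY).
Quoted the other way: 1/0.1919506 = 5.2097 CNY per SGD.

5.2097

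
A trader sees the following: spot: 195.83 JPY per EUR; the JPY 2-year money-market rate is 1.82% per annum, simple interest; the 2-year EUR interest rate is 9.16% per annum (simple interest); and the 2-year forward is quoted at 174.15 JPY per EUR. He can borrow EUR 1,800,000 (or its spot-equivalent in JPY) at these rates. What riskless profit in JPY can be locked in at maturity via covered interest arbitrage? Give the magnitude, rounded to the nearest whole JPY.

T = 2 years.
Keep in EUR, deliver into the forward: 1,800,000·1.183200·174.15 = JPY 370,897,704.00.
Swap to JPY now, deposit: 1,800,000·195.83·1.036400 = JPY 365,324,781.60.
The quoted forward overvalues EUR, so borrow JPY, buy EUR at spot, deposit the EUR at 9.16%, and sell the proceeds forward at 174.15.
Arbitrage profit = |370,897,704.00 − 365,324,781.60| = JPY 5,572,922.

JPY 5,572,922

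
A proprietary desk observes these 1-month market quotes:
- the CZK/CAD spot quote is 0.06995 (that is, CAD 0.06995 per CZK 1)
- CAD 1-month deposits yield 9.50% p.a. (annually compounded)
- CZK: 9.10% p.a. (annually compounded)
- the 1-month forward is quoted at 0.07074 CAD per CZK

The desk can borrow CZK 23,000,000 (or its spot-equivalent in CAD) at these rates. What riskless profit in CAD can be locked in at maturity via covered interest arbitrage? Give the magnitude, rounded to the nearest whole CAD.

T = 1/12 years.
Keep in CZK, deliver into the forward: 23,000,000·1.007284295·0.07074 = CAD 1,638,871.69.
Swap to CAD now, deposit: 23,000,000·0.06995·1.007591534 = CAD 1,621,063.64.
The quoted forward overvalues CZK, so borrow CAD, buy CZK at spot, deposit the CZK at 9.10%, and sell the proceeds forward at 0.07074.
Arbitrage profit = |1,638,871.69 − 1,621,063.64| = CAD 17,808.

CAD 17,808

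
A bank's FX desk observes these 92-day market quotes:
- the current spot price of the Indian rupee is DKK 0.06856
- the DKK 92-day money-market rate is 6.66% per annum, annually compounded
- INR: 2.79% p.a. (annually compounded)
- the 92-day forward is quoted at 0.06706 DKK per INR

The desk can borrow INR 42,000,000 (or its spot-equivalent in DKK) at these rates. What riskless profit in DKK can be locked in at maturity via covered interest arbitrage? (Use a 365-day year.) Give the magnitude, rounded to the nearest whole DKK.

T = 92/365 years.
Keep in INR, deliver into the forward: 42,000,000·1.006960125·0.06706 = DKK 2,836,123.33.
Swap to DKK now, deposit: 42,000,000·0.06856·1.016384264 = DKK 2,926,698.82.
The quoted forward undervalues INR, so borrow INR, convert to DKK at spot, deposit the DKK at 6.66%, and buy INR forward at 0.06706 to cover the loan.
The gap between the two covered legs is DKK 90,575.

DKK 90,575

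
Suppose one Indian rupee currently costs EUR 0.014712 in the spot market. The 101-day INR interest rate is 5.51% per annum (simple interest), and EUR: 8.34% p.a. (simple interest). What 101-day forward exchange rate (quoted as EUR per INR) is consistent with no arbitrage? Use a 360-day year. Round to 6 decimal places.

T = 101/360 years.
EUR growth factor: 1 + 0.0834×101/360 = 1.0233983.
INR accumulates by 1 + 0.0551×101/360 = 1.0154586.
Forward (EUR per INR) = 0.014712 × 1.0233983 / 1.0154586 = 0.01482703.

0.014827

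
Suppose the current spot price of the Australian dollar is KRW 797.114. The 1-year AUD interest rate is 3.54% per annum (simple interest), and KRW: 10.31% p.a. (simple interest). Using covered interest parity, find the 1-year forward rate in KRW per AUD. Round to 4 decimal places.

T = 1 year.
KRW growth factor: 1 + 0.1031×1 = 1.103100.
Growth of 1 AUD over T: 1 + 0.0354×1 = 1.035400.
CIP: F = S · (grow KRW)/(grow AUD) = 797.114 × 1.103100/1.035400 = 849.233585 KRW per AUD.

849.2336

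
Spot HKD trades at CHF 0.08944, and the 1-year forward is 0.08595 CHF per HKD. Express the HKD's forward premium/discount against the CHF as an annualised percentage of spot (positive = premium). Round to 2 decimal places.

-3.90%

T = 1 year.
Period premium: (0.08595 − 0.08944)/0.08944 = -0.0390206.
×(1/T) gives -3.90% p.a.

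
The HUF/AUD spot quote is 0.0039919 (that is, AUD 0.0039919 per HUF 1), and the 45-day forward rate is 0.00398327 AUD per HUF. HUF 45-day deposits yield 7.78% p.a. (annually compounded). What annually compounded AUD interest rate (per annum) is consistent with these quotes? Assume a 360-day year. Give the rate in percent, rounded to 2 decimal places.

T = 45/360 years.
CIP gives F = S · g_AUD/g_HUF, so g_AUD/g_HUF = 0.00398327/0.0039919 = 0.9978381.
The HUF side grows by (1 + 0.0778)^(45/360) = 1.0094092.
Hence g_AUD = 1.007227.
Annualise: 1.007227^(360/45) − 1 = 0.059300 = 5.93%.

5.93%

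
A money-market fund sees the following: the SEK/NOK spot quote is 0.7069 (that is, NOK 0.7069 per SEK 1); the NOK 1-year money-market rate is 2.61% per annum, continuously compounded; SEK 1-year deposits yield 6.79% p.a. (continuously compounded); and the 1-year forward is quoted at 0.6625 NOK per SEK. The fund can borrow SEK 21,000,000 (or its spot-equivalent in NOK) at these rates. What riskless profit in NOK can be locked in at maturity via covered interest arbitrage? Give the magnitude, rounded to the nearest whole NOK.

NOK 347,484

T = 1 year.
Route A — deposit SEK, sell forward: 21,000,000 × 1.0702582773 × 0.6625 = NOK 14,889,968.28.
Route B — convert at spot, deposit NOK: 21,000,000 × 0.7069 × 1.0264435877 = NOK 15,237,452.42.
The quoted forward undervalues SEK, so borrow SEK, convert to NOK at spot, deposit the NOK at 2.61%, and buy SEK forward at 0.6625 to cover the loan.
The gap between the two covered legs is NOK 347,484.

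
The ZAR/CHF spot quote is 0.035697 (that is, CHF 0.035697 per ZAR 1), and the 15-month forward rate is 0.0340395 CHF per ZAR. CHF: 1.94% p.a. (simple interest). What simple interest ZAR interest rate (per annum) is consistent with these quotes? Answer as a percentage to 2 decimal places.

5.93%

T = 15/12 years.
By CIP, F/S equals the CHF-to-ZAR growth ratio: 0.0340395/0.035697 = 0.9535675.
CHF growth factor: 1 + 0.0194×15/12 = 1.024250.
Hence g_ZAR = 1.0741243.
(1.0741243 − 1)/T = 0.059299, i.e. 5.93%.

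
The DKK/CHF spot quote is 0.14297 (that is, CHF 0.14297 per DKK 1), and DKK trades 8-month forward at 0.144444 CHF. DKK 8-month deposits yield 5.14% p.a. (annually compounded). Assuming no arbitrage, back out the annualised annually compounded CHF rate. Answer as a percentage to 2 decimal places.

6.77%

T = 8/12 years.
F/S = 0.144444/0.14297 = 1.0103099 = (growth of CHF) / (growth of DKK).
DKK growth factor: (1 + 0.0514)^(8/12) = 1.0339796.
So the CHF growth factor = 1.0446398.
r = 1.0446398^(12/8) − 1 = 0.067701 → 6.77%.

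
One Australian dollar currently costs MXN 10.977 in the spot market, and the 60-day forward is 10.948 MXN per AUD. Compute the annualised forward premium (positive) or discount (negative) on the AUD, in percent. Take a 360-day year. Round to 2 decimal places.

-1.59%

T = 60/360 years.
Period premium: (10.948 − 10.977)/10.977 = -0.0026419.
Annualise by dividing by T: -0.0026419 / (60/360) = -0.015851 → -1.59%.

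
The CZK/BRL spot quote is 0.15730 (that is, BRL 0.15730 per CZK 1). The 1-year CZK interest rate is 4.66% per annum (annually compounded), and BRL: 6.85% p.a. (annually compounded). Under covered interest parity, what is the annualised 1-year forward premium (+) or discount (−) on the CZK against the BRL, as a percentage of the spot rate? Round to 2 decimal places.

T = 1 year.
F = S · g_BRL/g_CZK = 0.1573 × 1.068500/1.046600 = 0.16059149.
Annualised premium = (F − S)/S × (1/T) = (0.16059149 − 0.1573)/0.1573 ÷ 1 = 2.09%.

+2.09%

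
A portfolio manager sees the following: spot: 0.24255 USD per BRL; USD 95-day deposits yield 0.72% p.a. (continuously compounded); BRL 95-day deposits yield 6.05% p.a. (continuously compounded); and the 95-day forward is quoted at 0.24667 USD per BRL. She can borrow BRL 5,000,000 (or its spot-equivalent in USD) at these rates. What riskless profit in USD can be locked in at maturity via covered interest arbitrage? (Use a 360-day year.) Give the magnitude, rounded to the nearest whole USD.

T = 95/360 years.
Invest the BRL and cover forward: 5,000,000 × 1.016093404 × 0.24667 = USD 1,253,198.80.
Convert at spot and invest in USD: 5,000,000 × 0.24255 × 1.001901806 = USD 1,215,056.42.
The quoted forward overvalues BRL, so borrow USD, buy BRL at spot, deposit the BRL at 6.05%, and sell the proceeds forward at 0.24667.
Arbitrage profit = |1,253,198.80 − 1,215,056.42| = USD 38,142.

USD 38,142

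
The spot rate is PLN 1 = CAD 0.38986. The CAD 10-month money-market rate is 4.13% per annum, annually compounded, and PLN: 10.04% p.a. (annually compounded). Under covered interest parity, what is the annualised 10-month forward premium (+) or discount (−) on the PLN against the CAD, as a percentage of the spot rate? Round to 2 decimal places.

T = 10/12 years.
CIP forward (CAD per PLN) = 0.38986 × 1.0343001/1.0829926 = 0.37233148.
Annualised premium = (F − S)/S × (1/T) = (0.37233148 − 0.38986)/0.38986 ÷ (10/12) = -5.40%.

-5.40%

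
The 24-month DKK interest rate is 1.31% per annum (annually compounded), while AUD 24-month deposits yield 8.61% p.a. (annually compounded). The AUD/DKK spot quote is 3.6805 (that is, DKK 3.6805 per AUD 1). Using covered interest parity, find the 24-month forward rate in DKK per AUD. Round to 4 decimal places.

3.2024

T = 2 years.
Growth of 1 DKK over T: (1 + 0.0131)^2 = 1.0263716.
AUD growth factor: (1 + 0.0861)^2 = 1.1796132.
Forward (DKK per AUD) = 3.6805 × 1.0263716 / 1.1796132 = 3.202372.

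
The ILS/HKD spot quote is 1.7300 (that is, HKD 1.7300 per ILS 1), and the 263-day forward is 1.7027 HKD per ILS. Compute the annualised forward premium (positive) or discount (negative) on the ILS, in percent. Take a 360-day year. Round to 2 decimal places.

-2.16%

T = 263/360 years.
ILS trades forward at -1.57803% vs spot over the period.
×(1/T) gives -2.16% p.a.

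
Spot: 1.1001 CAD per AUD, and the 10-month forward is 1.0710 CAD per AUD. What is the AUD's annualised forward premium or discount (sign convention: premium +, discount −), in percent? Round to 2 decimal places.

T = 10/12 years.
(F − S)/S = (1.0710 − 1.1001)/1.1001 = -0.0264521.
×(1/T) gives -3.17% p.a.

-3.17%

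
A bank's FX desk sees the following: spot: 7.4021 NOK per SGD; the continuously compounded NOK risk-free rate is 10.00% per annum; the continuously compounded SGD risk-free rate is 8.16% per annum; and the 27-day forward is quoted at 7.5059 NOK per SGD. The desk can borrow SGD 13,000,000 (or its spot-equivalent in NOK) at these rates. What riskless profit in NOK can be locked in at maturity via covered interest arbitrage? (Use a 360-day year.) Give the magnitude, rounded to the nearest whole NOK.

NOK 1,223,983

T = 27/360 years.
Invest the SGD and cover forward: 13,000,000 × 1.0061387655 × 7.5059 = NOK 98,175,700.48.
Convert at spot and invest in NOK: 13,000,000 × 7.4021 × 1.0075281954 = NOK 96,951,717.92.
The quoted forward overvalues SGD, so borrow NOK, buy SGD at spot, deposit the SGD at 8.16%, and sell the proceeds forward at 7.5059.
Profit = 98,175,700.48 − 96,951,717.92 = NOK 1,223,983.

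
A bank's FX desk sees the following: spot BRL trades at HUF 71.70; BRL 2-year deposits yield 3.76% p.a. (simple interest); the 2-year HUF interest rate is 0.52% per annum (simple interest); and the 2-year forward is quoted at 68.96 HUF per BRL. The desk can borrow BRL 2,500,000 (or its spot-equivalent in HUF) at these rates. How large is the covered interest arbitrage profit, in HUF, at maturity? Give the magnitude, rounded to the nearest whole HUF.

HUF 4,250,280

T = 2 years.
Route A — deposit BRL, sell forward: 2,500,000 × 1.075200 × 68.96 = HUF 185,364,480.00.
Route B — convert at spot, deposit HUF: 2,500,000 × 71.70 × 1.010400 = HUF 181,114,200.00.
The quoted forward overvalues BRL, so borrow HUF, buy BRL at spot, deposit the BRL at 3.76%, and sell the proceeds forward at 68.96.
Arbitrage profit = |185,364,480.00 − 181,114,200.00| = HUF 4,250,280.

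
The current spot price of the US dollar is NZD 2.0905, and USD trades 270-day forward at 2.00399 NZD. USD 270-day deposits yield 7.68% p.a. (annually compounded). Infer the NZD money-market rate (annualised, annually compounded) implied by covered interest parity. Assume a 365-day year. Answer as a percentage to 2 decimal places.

T = 270/365 years.
By CIP, F/S equals the NZD-to-USD growth ratio: 2.00399/2.0905 = 0.9586176.
The USD side grows by (1 + 0.0768)^(270/365) = 1.0562607.
So the NZD growth factor = 1.0125501.
r = 1.0125501^(365/270) − 1 = 0.017003 → 1.70%.

1.70%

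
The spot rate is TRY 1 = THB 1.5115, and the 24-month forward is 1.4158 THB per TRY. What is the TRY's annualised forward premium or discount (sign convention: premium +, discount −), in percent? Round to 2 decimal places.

-3.17%

T = 2 years.
(F − S)/S = (1.4158 − 1.5115)/1.5115 = -0.0633146.
×(1/T) gives -3.17% p.a.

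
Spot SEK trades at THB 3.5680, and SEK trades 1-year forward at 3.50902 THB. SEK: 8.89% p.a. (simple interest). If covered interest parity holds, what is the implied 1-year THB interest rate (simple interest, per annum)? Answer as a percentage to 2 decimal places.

T = 1 year.
CIP gives F = S · g_THB/g_SEK, so g_THB/g_SEK = 3.50902/3.568 = 0.9834697.
SEK growth factor: 1 + 0.0889×1 = 1.088900.
Hence g_THB = 1.0709002.
(1.0709002 − 1)/T = 0.070900, i.e. 7.09%.

7.09%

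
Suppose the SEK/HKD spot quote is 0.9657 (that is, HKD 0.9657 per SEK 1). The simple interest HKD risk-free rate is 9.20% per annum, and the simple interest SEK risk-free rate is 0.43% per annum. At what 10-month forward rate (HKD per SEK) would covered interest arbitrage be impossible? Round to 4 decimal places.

T = 10/12 years.
HKD accumulates by 1 + 0.0920×10/12 = 1.0766667.
SEK accumulates by 1 + 0.0043×10/12 = 1.0035833.
Forward (HKD per SEK) = 0.9657 × 1.0766667 / 1.0035833 = 1.036025.

1.0360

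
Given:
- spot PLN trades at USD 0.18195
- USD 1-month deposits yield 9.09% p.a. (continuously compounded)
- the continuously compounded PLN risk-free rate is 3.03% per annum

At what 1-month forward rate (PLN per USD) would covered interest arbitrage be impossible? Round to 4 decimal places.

T = 1/12 years.
USD growth factor: e^(0.0909×1/12) = 1.0076038.
PLN growth factor: e^(0.0303×1/12) = 1.0025282.
CIP: F = S · (grow USD)/(grow PLN) = 0.18195 × 1.0076038/1.0025282 = 0.1828712 USD per PLN.
Invert for PLN per USD: 1 / 0.1828712 = 5.4683.

5.4683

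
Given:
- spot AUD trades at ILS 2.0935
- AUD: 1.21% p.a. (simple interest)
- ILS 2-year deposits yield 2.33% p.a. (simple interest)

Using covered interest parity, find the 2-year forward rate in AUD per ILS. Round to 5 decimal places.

0.46745

T = 2 years.
ILS accumulates by 1 + 0.0233×2 = 1.046600.
Growth of 1 AUD over T: 1 + 0.0121×2 = 1.024200.
CIP: F = S · (grow ILS)/(grow AUD) = 2.0935 × 1.046600/1.024200 = 2.139286 ILS per AUD.
Quoted the other way: 1/2.139286 = 0.46745 AUD per ILS.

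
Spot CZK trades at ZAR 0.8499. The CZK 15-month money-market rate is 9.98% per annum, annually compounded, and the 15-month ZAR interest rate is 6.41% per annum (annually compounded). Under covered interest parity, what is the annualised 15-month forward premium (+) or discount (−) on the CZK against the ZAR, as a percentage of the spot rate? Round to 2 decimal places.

T = 15/12 years.
CIP forward (ZAR per CZK) = 0.8499 × 1.080757/1.126269 = 0.8155559.
(F − S)/S ÷ T = (0.8155559 − 0.8499)/0.8499/(15/12) = -0.032328 → -3.23%.

-3.23%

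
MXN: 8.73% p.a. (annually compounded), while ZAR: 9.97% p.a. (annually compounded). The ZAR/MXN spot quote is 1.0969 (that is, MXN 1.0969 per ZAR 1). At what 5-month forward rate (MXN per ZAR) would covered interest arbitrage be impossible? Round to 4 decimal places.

1.0917

T = 5/12 years.
MXN accumulates by (1 + 0.0873)^(5/12) = 1.0354892.
Growth of 1 ZAR over T: (1 + 0.0997)^(5/12) = 1.0403934.
Forward (MXN per ZAR) = 1.0969 × 1.0354892 / 1.0403934 = 1.091729.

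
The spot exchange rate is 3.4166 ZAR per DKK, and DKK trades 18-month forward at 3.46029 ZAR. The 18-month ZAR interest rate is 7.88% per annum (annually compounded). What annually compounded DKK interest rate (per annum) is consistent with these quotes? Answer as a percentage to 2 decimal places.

T = 18/12 years.
F/S = 3.46029/3.4166 = 1.0127876 = (growth of ZAR) / (growth of DKK).
ZAR growth factor: (1 + 0.0788)^(18/12) = 1.1204988.
Hence g_DKK = 1.1063512.
Annualise: 1.1063512^(12/18) − 1 = 0.069700 = 6.97%.

6.97%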